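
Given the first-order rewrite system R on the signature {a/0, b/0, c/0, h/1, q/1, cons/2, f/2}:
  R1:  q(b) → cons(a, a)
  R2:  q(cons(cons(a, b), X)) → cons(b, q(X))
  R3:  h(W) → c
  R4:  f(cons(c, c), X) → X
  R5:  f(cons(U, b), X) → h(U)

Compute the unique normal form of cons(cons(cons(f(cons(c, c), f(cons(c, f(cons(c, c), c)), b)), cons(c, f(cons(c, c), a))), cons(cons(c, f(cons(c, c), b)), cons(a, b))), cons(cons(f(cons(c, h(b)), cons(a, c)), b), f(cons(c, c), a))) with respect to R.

1. cons(cons(cons(f(cons(c, c), f(cons(c, f(cons(c, c), c)), b)), cons(c, f(cons(c, c), a))), cons(cons(c, f(cons(c, c), b)), cons(a, b))), cons(cons(f(cons(c, h(b)), cons(a, c)), b), f(cons(c, c), a)))  →  cons(cons(cons(f(cons(c, f(cons(c, c), c)), b), cons(c, f(cons(c, c), a))), cons(cons(c, f(cons(c, c), b)), cons(a, b))), cons(cons(f(cons(c, h(b)), cons(a, c)), b), f(cons(c, c), a)))   [R4 at 1.1.1]
2. cons(cons(cons(f(cons(c, f(cons(c, c), c)), b), cons(c, f(cons(c, c), a))), cons(cons(c, f(cons(c, c), b)), cons(a, b))), cons(cons(f(cons(c, h(b)), cons(a, c)), b), f(cons(c, c), a)))  →  cons(cons(cons(f(cons(c, c), b), cons(c, f(cons(c, c), a))), cons(cons(c, f(cons(c, c), b)), cons(a, b))), cons(cons(f(cons(c, h(b)), cons(a, c)), b), f(cons(c, c), a)))   [R4 at 1.1.1.1.2]
3. cons(cons(cons(f(cons(c, c), b), cons(c, f(cons(c, c), a))), cons(cons(c, f(cons(c, c), b)), cons(a, b))), cons(cons(f(cons(c, h(b)), cons(a, c)), b), f(cons(c, c), a)))  →  cons(cons(cons(b, cons(c, f(cons(c, c), a))), cons(cons(c, f(cons(c, c), b)), cons(a, b))), cons(cons(f(cons(c, h(b)), cons(a, c)), b), f(cons(c, c), a)))   [R4 at 1.1.1]
4. cons(cons(cons(b, cons(c, f(cons(c, c), a))), cons(cons(c, f(cons(c, c), b)), cons(a, b))), cons(cons(f(cons(c, h(b)), cons(a, c)), b), f(cons(c, c), a)))  →  cons(cons(cons(b, cons(c, a)), cons(cons(c, f(cons(c, c), b)), cons(a, b))), cons(cons(f(cons(c, h(b)), cons(a, c)), b), f(cons(c, c), a)))   [R4 at 1.1.2.2]
5. cons(cons(cons(b, cons(c, a)), cons(cons(c, f(cons(c, c), b)), cons(a, b))), cons(cons(f(cons(c, h(b)), cons(a, c)), b), f(cons(c, c), a)))  →  cons(cons(cons(b, cons(c, a)), cons(cons(c, b), cons(a, b))), cons(cons(f(cons(c, h(b)), cons(a, c)), b), f(cons(c, c), a)))   [R4 at 1.2.1.2]
6. cons(cons(cons(b, cons(c, a)), cons(cons(c, b), cons(a, b))), cons(cons(f(cons(c, h(b)), cons(a, c)), b), f(cons(c, c), a)))  →  cons(cons(cons(b, cons(c, a)), cons(cons(c, b), cons(a, b))), cons(cons(f(cons(c, c), cons(a, c)), b), f(cons(c, c), a)))   [R3 at 2.1.1.1.2]
7. cons(cons(cons(b, cons(c, a)), cons(cons(c, b), cons(a, b))), cons(cons(f(cons(c, c), cons(a, c)), b), f(cons(c, c), a)))  →  cons(cons(cons(b, cons(c, a)), cons(cons(c, b), cons(a, b))), cons(cons(cons(a, c), b), f(cons(c, c), a)))   [R4 at 2.1.1]
8. cons(cons(cons(b, cons(c, a)), cons(cons(c, b), cons(a, b))), cons(cons(cons(a, c), b), f(cons(c, c), a)))  →  cons(cons(cons(b, cons(c, a)), cons(cons(c, b), cons(a, b))), cons(cons(cons(a, c), b), a))   [R4 at 2.2]

cons(cons(cons(b, cons(c, a)), cons(cons(c, b), cons(a, b))), cons(cons(cons(a, c), b), a))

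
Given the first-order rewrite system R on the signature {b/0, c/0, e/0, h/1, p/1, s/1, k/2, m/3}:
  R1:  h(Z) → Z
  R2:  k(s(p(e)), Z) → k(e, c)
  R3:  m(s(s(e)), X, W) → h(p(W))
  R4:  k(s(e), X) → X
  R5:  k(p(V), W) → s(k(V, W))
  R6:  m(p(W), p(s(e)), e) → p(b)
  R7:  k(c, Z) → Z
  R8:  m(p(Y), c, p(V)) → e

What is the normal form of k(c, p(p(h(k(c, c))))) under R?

p(p(c))

1. k(c, p(p(h(k(c, c)))))  →  p(p(h(k(c, c))))   [R7 at ε]
2. p(p(h(k(c, c))))  →  p(p(k(c, c)))   [R1 at 1.1]
3. p(p(k(c, c)))  →  p(p(c))   [R7 at 1.1]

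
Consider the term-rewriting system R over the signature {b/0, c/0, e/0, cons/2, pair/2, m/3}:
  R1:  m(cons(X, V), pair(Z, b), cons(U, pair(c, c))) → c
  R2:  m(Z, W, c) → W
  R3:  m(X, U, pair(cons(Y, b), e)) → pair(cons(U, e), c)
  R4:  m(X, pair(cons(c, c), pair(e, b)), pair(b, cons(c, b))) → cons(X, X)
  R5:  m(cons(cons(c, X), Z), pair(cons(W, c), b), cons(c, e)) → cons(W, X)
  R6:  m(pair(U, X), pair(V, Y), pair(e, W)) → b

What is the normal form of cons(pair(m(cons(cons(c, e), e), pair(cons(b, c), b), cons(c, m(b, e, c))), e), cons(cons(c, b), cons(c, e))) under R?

cons(pair(cons(b, e), e), cons(cons(c, b), cons(c, e)))

1. cons(pair(m(cons(cons(c, e), e), pair(cons(b, c), b), cons(c, m(b, e, c))), e), cons(cons(c, b), cons(c, e)))  →  cons(pair(m(cons(cons(c, e), e), pair(cons(b, c), b), cons(c, e)), e), cons(cons(c, b), cons(c, e)))   [R2 at 1.1.3.2]
2. cons(pair(m(cons(cons(c, e), e), pair(cons(b, c), b), cons(c, e)), e), cons(cons(c, b), cons(c, e)))  →  cons(pair(cons(b, e), e), cons(cons(c, b), cons(c, e)))   [R5 at 1.1]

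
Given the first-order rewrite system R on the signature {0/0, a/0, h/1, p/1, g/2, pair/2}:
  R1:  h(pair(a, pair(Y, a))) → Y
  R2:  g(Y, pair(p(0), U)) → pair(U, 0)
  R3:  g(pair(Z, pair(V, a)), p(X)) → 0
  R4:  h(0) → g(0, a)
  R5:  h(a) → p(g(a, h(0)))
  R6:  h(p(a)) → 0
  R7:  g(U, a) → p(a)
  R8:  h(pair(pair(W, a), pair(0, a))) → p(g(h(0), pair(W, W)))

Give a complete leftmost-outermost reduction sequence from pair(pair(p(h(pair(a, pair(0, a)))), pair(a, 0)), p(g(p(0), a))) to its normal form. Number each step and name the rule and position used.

pair(pair(p(0), pair(a, 0)), p(p(a)))

1. pair(pair(p(h(pair(a, pair(0, a)))), pair(a, 0)), p(g(p(0), a)))  →  pair(pair(p(0), pair(a, 0)), p(g(p(0), a)))   [R1 at 1.1.1]
2. pair(pair(p(0), pair(a, 0)), p(g(p(0), a)))  →  pair(pair(p(0), pair(a, 0)), p(p(a)))   [R7 at 2.1]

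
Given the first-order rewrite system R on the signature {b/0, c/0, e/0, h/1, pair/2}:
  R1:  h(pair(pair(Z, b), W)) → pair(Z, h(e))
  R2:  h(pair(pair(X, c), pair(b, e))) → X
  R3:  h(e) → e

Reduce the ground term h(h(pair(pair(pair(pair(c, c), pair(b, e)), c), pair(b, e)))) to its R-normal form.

1. h(h(pair(pair(pair(pair(c, c), pair(b, e)), c), pair(b, e))))  →  h(pair(pair(c, c), pair(b, e)))   [R2 at 1]
2. h(pair(pair(c, c), pair(b, e)))  →  c   [R2 at ε]

c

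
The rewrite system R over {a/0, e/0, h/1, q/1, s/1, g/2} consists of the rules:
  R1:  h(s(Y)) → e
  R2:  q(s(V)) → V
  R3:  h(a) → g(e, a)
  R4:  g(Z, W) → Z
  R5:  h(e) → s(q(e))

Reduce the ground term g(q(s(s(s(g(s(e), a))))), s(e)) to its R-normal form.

s(s(s(e)))

1. g(q(s(s(s(g(s(e), a))))), s(e))  →  q(s(s(s(g(s(e), a)))))   [R4 at ε]
2. q(s(s(s(g(s(e), a)))))  →  s(s(g(s(e), a)))   [R2 at ε]
3. s(s(g(s(e), a)))  →  s(s(s(e)))   [R4 at 1.1]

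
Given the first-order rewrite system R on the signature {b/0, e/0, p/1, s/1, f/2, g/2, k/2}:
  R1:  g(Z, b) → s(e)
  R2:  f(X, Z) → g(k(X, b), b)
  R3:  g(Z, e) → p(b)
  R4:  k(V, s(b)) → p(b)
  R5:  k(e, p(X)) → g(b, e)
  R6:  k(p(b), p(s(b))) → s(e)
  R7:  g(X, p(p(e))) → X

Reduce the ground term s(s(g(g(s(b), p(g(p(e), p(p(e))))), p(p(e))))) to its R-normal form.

1. s(s(g(g(s(b), p(g(p(e), p(p(e))))), p(p(e)))))  →  s(s(g(s(b), p(g(p(e), p(p(e)))))))   [R7 at 1.1]
2. s(s(g(s(b), p(g(p(e), p(p(e)))))))  →  s(s(g(s(b), p(p(e)))))   [R7 at 1.1.2.1]
3. s(s(g(s(b), p(p(e)))))  →  s(s(s(b)))   [R7 at 1.1]

s(s(s(b)))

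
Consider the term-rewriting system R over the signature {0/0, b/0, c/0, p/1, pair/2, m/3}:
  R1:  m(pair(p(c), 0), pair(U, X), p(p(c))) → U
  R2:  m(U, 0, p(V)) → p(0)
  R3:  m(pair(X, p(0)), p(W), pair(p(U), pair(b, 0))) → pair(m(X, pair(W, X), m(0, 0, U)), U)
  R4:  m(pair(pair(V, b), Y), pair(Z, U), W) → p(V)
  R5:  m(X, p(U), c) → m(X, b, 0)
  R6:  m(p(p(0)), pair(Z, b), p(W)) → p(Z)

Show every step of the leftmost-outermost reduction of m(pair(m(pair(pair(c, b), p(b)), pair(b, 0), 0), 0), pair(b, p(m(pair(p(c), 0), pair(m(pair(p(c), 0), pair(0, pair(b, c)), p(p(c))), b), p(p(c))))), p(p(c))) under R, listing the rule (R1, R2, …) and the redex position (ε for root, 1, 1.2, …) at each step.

b

1. m(pair(m(pair(pair(c, b), p(b)), pair(b, 0), 0), 0), pair(b, p(m(pair(p(c), 0), pair(m(pair(p(c), 0), pair(0, pair(b, c)), p(p(c))), b), p(p(c))))), p(p(c)))  →  m(pair(p(c), 0), pair(b, p(m(pair(p(c), 0), pair(m(pair(p(c), 0), pair(0, pair(b, c)), p(p(c))), b), p(p(c))))), p(p(c)))   [R4 at 1.1]
2. m(pair(p(c), 0), pair(b, p(m(pair(p(c), 0), pair(m(pair(p(c), 0), pair(0, pair(b, c)), p(p(c))), b), p(p(c))))), p(p(c)))  →  b   [R1 at ε]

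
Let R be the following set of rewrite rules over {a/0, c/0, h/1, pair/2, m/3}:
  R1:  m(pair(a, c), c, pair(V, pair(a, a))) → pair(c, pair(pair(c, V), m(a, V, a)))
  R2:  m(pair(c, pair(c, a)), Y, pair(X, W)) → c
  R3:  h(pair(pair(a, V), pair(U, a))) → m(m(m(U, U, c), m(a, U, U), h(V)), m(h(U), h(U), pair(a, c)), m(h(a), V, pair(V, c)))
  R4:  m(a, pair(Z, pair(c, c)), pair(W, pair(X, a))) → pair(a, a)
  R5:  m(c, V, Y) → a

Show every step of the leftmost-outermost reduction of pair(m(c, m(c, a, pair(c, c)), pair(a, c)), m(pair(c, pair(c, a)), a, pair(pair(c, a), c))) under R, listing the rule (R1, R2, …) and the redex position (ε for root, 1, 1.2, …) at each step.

pair(a, c)

1. pair(m(c, m(c, a, pair(c, c)), pair(a, c)), m(pair(c, pair(c, a)), a, pair(pair(c, a), c)))  →  pair(a, m(pair(c, pair(c, a)), a, pair(pair(c, a), c)))   [R5 at 1]
2. pair(a, m(pair(c, pair(c, a)), a, pair(pair(c, a), c)))  →  pair(a, c)   [R2 at 2]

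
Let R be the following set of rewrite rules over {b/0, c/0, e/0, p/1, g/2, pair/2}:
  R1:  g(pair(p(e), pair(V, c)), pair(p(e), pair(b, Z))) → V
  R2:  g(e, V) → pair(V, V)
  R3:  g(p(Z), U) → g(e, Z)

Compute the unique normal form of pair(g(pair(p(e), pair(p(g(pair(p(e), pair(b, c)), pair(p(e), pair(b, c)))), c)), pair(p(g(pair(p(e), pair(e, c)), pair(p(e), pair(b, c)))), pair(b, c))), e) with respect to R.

1. pair(g(pair(p(e), pair(p(g(pair(p(e), pair(b, c)), pair(p(e), pair(b, c)))), c)), pair(p(g(pair(p(e), pair(e, c)), pair(p(e), pair(b, c)))), pair(b, c))), e)  →  pair(g(pair(p(e), pair(p(b), c)), pair(p(g(pair(p(e), pair(e, c)), pair(p(e), pair(b, c)))), pair(b, c))), e)   [R1 at 1.1.2.1.1]
2. pair(g(pair(p(e), pair(p(b), c)), pair(p(g(pair(p(e), pair(e, c)), pair(p(e), pair(b, c)))), pair(b, c))), e)  →  pair(g(pair(p(e), pair(p(b), c)), pair(p(e), pair(b, c))), e)   [R1 at 1.2.1.1]
3. pair(g(pair(p(e), pair(p(b), c)), pair(p(e), pair(b, c))), e)  →  pair(p(b), e)   [R1 at 1]

pair(p(b), e)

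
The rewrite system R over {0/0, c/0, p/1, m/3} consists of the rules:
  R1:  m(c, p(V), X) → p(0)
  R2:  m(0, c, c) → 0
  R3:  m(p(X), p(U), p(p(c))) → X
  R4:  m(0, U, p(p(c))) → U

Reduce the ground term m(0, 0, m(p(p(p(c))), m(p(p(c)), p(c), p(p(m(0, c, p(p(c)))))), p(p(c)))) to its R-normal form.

0

1. m(0, 0, m(p(p(p(c))), m(p(p(c)), p(c), p(p(m(0, c, p(p(c)))))), p(p(c))))  →  m(0, 0, m(p(p(p(c))), m(p(p(c)), p(c), p(p(c))), p(p(c))))   [R4 at 3.2.3.1.1]
2. m(0, 0, m(p(p(p(c))), m(p(p(c)), p(c), p(p(c))), p(p(c))))  →  m(0, 0, m(p(p(p(c))), p(c), p(p(c))))   [R3 at 3.2]
3. m(0, 0, m(p(p(p(c))), p(c), p(p(c))))  →  m(0, 0, p(p(c)))   [R3 at 3]
4. m(0, 0, p(p(c)))  →  0   [R4 at ε]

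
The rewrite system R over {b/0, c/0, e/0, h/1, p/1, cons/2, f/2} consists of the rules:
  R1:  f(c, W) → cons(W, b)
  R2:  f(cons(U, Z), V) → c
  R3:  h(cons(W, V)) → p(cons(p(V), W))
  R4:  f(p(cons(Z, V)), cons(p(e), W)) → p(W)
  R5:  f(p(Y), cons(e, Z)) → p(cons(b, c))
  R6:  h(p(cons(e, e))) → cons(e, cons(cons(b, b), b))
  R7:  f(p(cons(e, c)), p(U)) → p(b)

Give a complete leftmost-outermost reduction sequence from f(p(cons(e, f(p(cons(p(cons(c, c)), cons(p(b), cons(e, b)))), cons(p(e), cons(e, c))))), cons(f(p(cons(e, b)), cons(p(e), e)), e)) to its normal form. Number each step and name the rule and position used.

p(e)

1. f(p(cons(e, f(p(cons(p(cons(c, c)), cons(p(b), cons(e, b)))), cons(p(e), cons(e, c))))), cons(f(p(cons(e, b)), cons(p(e), e)), e))  →  f(p(cons(e, p(cons(e, c)))), cons(f(p(cons(e, b)), cons(p(e), e)), e))   [R4 at 1.1.2]
2. f(p(cons(e, p(cons(e, c)))), cons(f(p(cons(e, b)), cons(p(e), e)), e))  →  f(p(cons(e, p(cons(e, c)))), cons(p(e), e))   [R4 at 2.1]
3. f(p(cons(e, p(cons(e, c)))), cons(p(e), e))  →  p(e)   [R4 at ε]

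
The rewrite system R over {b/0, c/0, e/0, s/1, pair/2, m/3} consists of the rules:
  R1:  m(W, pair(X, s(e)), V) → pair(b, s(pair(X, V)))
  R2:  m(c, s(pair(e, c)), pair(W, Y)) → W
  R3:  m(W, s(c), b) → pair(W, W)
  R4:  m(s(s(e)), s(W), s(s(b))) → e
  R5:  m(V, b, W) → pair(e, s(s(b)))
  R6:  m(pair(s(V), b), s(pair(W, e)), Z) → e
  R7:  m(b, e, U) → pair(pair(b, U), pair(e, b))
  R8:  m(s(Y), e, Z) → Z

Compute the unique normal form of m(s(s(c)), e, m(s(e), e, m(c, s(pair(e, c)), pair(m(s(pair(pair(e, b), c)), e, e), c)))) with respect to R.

1. m(s(s(c)), e, m(s(e), e, m(c, s(pair(e, c)), pair(m(s(pair(pair(e, b), c)), e, e), c))))  →  m(s(e), e, m(c, s(pair(e, c)), pair(m(s(pair(pair(e, b), c)), e, e), c)))   [R8 at ε]
2. m(s(e), e, m(c, s(pair(e, c)), pair(m(s(pair(pair(e, b), c)), e, e), c)))  →  m(c, s(pair(e, c)), pair(m(s(pair(pair(e, b), c)), e, e), c))   [R8 at ε]
3. m(c, s(pair(e, c)), pair(m(s(pair(pair(e, b), c)), e, e), c))  →  m(s(pair(pair(e, b), c)), e, e)   [R2 at ε]
4. m(s(pair(pair(e, b), c)), e, e)  →  e   [R8 at ε]

e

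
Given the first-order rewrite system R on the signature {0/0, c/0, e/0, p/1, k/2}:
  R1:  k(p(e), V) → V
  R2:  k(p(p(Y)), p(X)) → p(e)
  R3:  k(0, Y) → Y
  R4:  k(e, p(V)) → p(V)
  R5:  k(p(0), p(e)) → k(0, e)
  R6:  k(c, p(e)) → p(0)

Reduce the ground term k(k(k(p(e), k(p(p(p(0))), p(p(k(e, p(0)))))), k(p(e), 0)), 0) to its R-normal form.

1. k(k(k(p(e), k(p(p(p(0))), p(p(k(e, p(0)))))), k(p(e), 0)), 0)  →  k(k(k(p(p(p(0))), p(p(k(e, p(0))))), k(p(e), 0)), 0)   [R1 at 1.1]
2. k(k(k(p(p(p(0))), p(p(k(e, p(0))))), k(p(e), 0)), 0)  →  k(k(p(e), k(p(e), 0)), 0)   [R2 at 1.1]
3. k(k(p(e), k(p(e), 0)), 0)  →  k(k(p(e), 0), 0)   [R1 at 1]
4. k(k(p(e), 0), 0)  →  k(0, 0)   [R1 at 1]
5. k(0, 0)  →  0   [R3 at ε]

0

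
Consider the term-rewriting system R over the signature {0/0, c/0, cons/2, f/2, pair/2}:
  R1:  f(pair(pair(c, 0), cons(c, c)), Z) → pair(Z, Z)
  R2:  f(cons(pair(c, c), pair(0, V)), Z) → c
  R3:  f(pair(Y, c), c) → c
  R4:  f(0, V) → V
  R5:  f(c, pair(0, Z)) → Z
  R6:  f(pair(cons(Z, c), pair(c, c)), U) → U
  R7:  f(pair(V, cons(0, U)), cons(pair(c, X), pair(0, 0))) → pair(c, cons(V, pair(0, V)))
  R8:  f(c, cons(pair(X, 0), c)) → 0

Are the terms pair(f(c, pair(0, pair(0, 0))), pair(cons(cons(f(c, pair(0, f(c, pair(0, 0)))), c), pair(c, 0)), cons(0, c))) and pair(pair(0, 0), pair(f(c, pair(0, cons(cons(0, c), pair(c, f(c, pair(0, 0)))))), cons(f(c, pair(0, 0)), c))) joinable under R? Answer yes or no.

yes — NF(t₁) = pair(pair(0, 0), pair(cons(cons(0, c), pair(c, 0)), cons(0, c))), NF(t₂) = pair(pair(0, 0), pair(cons(cons(0, c), pair(c, 0)), cons(0, c)))

Reduce t₁ = pair(f(c, pair(0, pair(0, 0))), pair(cons(cons(f(c, pair(0, f(c, pair(0, 0)))), c), pair(c, 0)), cons(0, c))):
1. pair(f(c, pair(0, pair(0, 0))), pair(cons(cons(f(c, pair(0, f(c, pair(0, 0)))), c), pair(c, 0)), cons(0, c)))  →  pair(pair(0, 0), pair(cons(cons(f(c, pair(0, f(c, pair(0, 0)))), c), pair(c, 0)), cons(0, c)))   [R5 at 1]
2. pair(pair(0, 0), pair(cons(cons(f(c, pair(0, f(c, pair(0, 0)))), c), pair(c, 0)), cons(0, c)))  →  pair(pair(0, 0), pair(cons(cons(f(c, pair(0, 0)), c), pair(c, 0)), cons(0, c)))   [R5 at 2.1.1.1]
3. pair(pair(0, 0), pair(cons(cons(f(c, pair(0, 0)), c), pair(c, 0)), cons(0, c)))  →  pair(pair(0, 0), pair(cons(cons(0, c), pair(c, 0)), cons(0, c)))   [R5 at 2.1.1.1]

Reduce t₂ = pair(pair(0, 0), pair(f(c, pair(0, cons(cons(0, c), pair(c, f(c, pair(0, 0)))))), cons(f(c, pair(0, 0)), c))):
1. pair(pair(0, 0), pair(f(c, pair(0, cons(cons(0, c), pair(c, f(c, pair(0, 0)))))), cons(f(c, pair(0, 0)), c)))  →  pair(pair(0, 0), pair(cons(cons(0, c), pair(c, f(c, pair(0, 0)))), cons(f(c, pair(0, 0)), c)))   [R5 at 2.1]
2. pair(pair(0, 0), pair(cons(cons(0, c), pair(c, f(c, pair(0, 0)))), cons(f(c, pair(0, 0)), c)))  →  pair(pair(0, 0), pair(cons(cons(0, c), pair(c, 0)), cons(f(c, pair(0, 0)), c)))   [R5 at 2.1.2.2]
3. pair(pair(0, 0), pair(cons(cons(0, c), pair(c, 0)), cons(f(c, pair(0, 0)), c)))  →  pair(pair(0, 0), pair(cons(cons(0, c), pair(c, 0)), cons(0, c)))   [R5 at 2.2.1]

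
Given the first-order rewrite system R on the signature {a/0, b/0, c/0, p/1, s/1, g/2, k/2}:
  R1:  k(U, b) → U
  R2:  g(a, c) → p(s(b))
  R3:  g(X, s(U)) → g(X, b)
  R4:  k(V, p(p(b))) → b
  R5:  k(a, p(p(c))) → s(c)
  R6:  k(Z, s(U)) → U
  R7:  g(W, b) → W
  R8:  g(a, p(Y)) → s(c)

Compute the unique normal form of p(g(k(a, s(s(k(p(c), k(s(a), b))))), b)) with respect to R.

p(s(a))

1. p(g(k(a, s(s(k(p(c), k(s(a), b))))), b))  →  p(k(a, s(s(k(p(c), k(s(a), b))))))   [R7 at 1]
2. p(k(a, s(s(k(p(c), k(s(a), b))))))  →  p(s(k(p(c), k(s(a), b))))   [R6 at 1]
3. p(s(k(p(c), k(s(a), b))))  →  p(s(k(p(c), s(a))))   [R1 at 1.1.2]
4. p(s(k(p(c), s(a))))  →  p(s(a))   [R6 at 1.1]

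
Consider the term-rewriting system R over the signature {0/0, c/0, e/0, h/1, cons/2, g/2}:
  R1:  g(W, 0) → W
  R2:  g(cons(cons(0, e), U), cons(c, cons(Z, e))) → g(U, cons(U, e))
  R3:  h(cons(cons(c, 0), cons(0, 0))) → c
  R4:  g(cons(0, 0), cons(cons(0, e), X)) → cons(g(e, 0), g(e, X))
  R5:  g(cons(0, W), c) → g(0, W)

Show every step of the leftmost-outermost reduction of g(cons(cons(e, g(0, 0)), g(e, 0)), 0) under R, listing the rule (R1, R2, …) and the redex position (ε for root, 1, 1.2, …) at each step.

1. g(cons(cons(e, g(0, 0)), g(e, 0)), 0)  →  cons(cons(e, g(0, 0)), g(e, 0))   [R1 at ε]
2. cons(cons(e, g(0, 0)), g(e, 0))  →  cons(cons(e, 0), g(e, 0))   [R1 at 1.2]
3. cons(cons(e, 0), g(e, 0))  →  cons(cons(e, 0), e)   [R1 at 2]

cons(cons(e, 0), e)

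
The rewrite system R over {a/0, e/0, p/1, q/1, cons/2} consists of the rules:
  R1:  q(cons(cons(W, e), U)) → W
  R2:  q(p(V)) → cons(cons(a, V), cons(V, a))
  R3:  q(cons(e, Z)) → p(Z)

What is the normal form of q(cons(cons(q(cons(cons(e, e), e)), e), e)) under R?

e

1. q(cons(cons(q(cons(cons(e, e), e)), e), e))  →  q(cons(cons(e, e), e))   [R1 at ε]
2. q(cons(cons(e, e), e))  →  e   [R1 at ε]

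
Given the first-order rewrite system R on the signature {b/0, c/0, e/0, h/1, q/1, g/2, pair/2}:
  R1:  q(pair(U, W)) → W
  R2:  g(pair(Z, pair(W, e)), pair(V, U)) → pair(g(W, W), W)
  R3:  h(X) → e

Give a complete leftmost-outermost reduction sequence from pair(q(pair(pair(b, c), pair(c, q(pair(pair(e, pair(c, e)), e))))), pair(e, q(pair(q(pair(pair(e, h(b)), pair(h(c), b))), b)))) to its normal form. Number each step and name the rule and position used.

pair(pair(c, e), pair(e, b))

1. pair(q(pair(pair(b, c), pair(c, q(pair(pair(e, pair(c, e)), e))))), pair(e, q(pair(q(pair(pair(e, h(b)), pair(h(c), b))), b))))  →  pair(pair(c, q(pair(pair(e, pair(c, e)), e))), pair(e, q(pair(q(pair(pair(e, h(b)), pair(h(c), b))), b))))   [R1 at 1]
2. pair(pair(c, q(pair(pair(e, pair(c, e)), e))), pair(e, q(pair(q(pair(pair(e, h(b)), pair(h(c), b))), b))))  →  pair(pair(c, e), pair(e, q(pair(q(pair(pair(e, h(b)), pair(h(c), b))), b))))   [R1 at 1.2]
3. pair(pair(c, e), pair(e, q(pair(q(pair(pair(e, h(b)), pair(h(c), b))), b))))  →  pair(pair(c, e), pair(e, b))   [R1 at 2.2]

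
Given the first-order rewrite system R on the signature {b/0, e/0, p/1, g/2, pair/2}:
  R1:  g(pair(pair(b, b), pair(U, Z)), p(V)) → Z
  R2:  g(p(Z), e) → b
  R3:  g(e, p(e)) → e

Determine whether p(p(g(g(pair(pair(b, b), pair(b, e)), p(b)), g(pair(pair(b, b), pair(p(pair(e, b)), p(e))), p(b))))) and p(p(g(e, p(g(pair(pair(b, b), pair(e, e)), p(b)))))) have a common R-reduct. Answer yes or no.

Reduce t₁ = p(p(g(g(pair(pair(b, b), pair(b, e)), p(b)), g(pair(pair(b, b), pair(p(pair(e, b)), p(e))), p(b))))):
1. p(p(g(g(pair(pair(b, b), pair(b, e)), p(b)), g(pair(pair(b, b), pair(p(pair(e, b)), p(e))), p(b)))))  →  p(p(g(e, g(pair(pair(b, b), pair(p(pair(e, b)), p(e))), p(b)))))   [R1 at 1.1.1]
2. p(p(g(e, g(pair(pair(b, b), pair(p(pair(e, b)), p(e))), p(b)))))  →  p(p(g(e, p(e))))   [R1 at 1.1.2]
3. p(p(g(e, p(e))))  →  p(p(e))   [R3 at 1.1]

Reduce t₂ = p(p(g(e, p(g(pair(pair(b, b), pair(e, e)), p(b)))))):
1. p(p(g(e, p(g(pair(pair(b, b), pair(e, e)), p(b))))))  →  p(p(g(e, p(e))))   [R1 at 1.1.2.1]
2. p(p(g(e, p(e))))  →  p(p(e))   [R3 at 1.1]

yes — NF(t₁) = p(p(e)), NF(t₂) = p(p(e))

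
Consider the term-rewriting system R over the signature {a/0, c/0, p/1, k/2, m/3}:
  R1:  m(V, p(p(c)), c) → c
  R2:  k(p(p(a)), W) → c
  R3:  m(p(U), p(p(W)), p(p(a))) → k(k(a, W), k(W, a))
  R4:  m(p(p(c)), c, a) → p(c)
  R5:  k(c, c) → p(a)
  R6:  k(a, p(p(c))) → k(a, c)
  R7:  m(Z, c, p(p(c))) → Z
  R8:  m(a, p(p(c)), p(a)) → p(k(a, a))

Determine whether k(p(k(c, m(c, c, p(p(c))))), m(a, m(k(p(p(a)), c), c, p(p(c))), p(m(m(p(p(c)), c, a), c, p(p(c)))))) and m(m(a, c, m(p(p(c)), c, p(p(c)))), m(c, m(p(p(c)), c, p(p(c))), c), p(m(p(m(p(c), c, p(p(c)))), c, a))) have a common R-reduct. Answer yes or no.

Reduce t₁ = k(p(k(c, m(c, c, p(p(c))))), m(a, m(k(p(p(a)), c), c, p(p(c))), p(m(m(p(p(c)), c, a), c, p(p(c)))))):
1. k(p(k(c, m(c, c, p(p(c))))), m(a, m(k(p(p(a)), c), c, p(p(c))), p(m(m(p(p(c)), c, a), c, p(p(c))))))  →  k(p(k(c, c)), m(a, m(k(p(p(a)), c), c, p(p(c))), p(m(m(p(p(c)), c, a), c, p(p(c))))))   [R7 at 1.1.2]
2. k(p(k(c, c)), m(a, m(k(p(p(a)), c), c, p(p(c))), p(m(m(p(p(c)), c, a), c, p(p(c))))))  →  k(p(p(a)), m(a, m(k(p(p(a)), c), c, p(p(c))), p(m(m(p(p(c)), c, a), c, p(p(c))))))   [R5 at 1.1]
3. k(p(p(a)), m(a, m(k(p(p(a)), c), c, p(p(c))), p(m(m(p(p(c)), c, a), c, p(p(c))))))  →  c   [R2 at ε]

Reduce t₂ = m(m(a, c, m(p(p(c)), c, p(p(c)))), m(c, m(p(p(c)), c, p(p(c))), c), p(m(p(m(p(c), c, p(p(c)))), c, a))):
1. m(m(a, c, m(p(p(c)), c, p(p(c)))), m(c, m(p(p(c)), c, p(p(c))), c), p(m(p(m(p(c), c, p(p(c)))), c, a)))  →  m(m(a, c, p(p(c))), m(c, m(p(p(c)), c, p(p(c))), c), p(m(p(m(p(c), c, p(p(c)))), c, a)))   [R7 at 1.3]
2. m(m(a, c, p(p(c))), m(c, m(p(p(c)), c, p(p(c))), c), p(m(p(m(p(c), c, p(p(c)))), c, a)))  →  m(a, m(c, m(p(p(c)), c, p(p(c))), c), p(m(p(m(p(c), c, p(p(c)))), c, a)))   [R7 at 1]
3. m(a, m(c, m(p(p(c)), c, p(p(c))), c), p(m(p(m(p(c), c, p(p(c)))), c, a)))  →  m(a, m(c, p(p(c)), c), p(m(p(m(p(c), c, p(p(c)))), c, a)))   [R7 at 2.2]
4. m(a, m(c, p(p(c)), c), p(m(p(m(p(c), c, p(p(c)))), c, a)))  →  m(a, c, p(m(p(m(p(c), c, p(p(c)))), c, a)))   [R1 at 2]
5. m(a, c, p(m(p(m(p(c), c, p(p(c)))), c, a)))  →  m(a, c, p(m(p(p(c)), c, a)))   [R7 at 3.1.1.1]
6. m(a, c, p(m(p(p(c)), c, a)))  →  m(a, c, p(p(c)))   [R4 at 3.1]
7. m(a, c, p(p(c)))  →  a   [R7 at ε]

no — NF(t₁) = c, NF(t₂) = a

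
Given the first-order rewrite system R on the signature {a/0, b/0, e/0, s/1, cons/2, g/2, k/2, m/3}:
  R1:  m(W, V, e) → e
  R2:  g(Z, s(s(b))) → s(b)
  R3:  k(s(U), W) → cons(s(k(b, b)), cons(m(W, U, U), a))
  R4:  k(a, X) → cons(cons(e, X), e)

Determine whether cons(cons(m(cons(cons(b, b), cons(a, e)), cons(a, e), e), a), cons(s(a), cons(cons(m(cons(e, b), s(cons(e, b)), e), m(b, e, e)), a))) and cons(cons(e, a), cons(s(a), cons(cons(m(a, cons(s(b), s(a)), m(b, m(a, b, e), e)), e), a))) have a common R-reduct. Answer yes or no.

yes — NF(t₁) = cons(cons(e, a), cons(s(a), cons(cons(e, e), a))), NF(t₂) = cons(cons(e, a), cons(s(a), cons(cons(e, e), a)))

Reduce t₁ = cons(cons(m(cons(cons(b, b), cons(a, e)), cons(a, e), e), a), cons(s(a), cons(cons(m(cons(e, b), s(cons(e, b)), e), m(b, e, e)), a))):
1. cons(cons(m(cons(cons(b, b), cons(a, e)), cons(a, e), e), a), cons(s(a), cons(cons(m(cons(e, b), s(cons(e, b)), e), m(b, e, e)), a)))  →  cons(cons(e, a), cons(s(a), cons(cons(m(cons(e, b), s(cons(e, b)), e), m(b, e, e)), a)))   [R1 at 1.1]
2. cons(cons(e, a), cons(s(a), cons(cons(m(cons(e, b), s(cons(e, b)), e), m(b, e, e)), a)))  →  cons(cons(e, a), cons(s(a), cons(cons(e, m(b, e, e)), a)))   [R1 at 2.2.1.1]
3. cons(cons(e, a), cons(s(a), cons(cons(e, m(b, e, e)), a)))  →  cons(cons(e, a), cons(s(a), cons(cons(e, e), a)))   [R1 at 2.2.1.2]

Reduce t₂ = cons(cons(e, a), cons(s(a), cons(cons(m(a, cons(s(b), s(a)), m(b, m(a, b, e), e)), e), a))):
1. cons(cons(e, a), cons(s(a), cons(cons(m(a, cons(s(b), s(a)), m(b, m(a, b, e), e)), e), a)))  →  cons(cons(e, a), cons(s(a), cons(cons(m(a, cons(s(b), s(a)), e), e), a)))   [R1 at 2.2.1.1.3]
2. cons(cons(e, a), cons(s(a), cons(cons(m(a, cons(s(b), s(a)), e), e), a)))  →  cons(cons(e, a), cons(s(a), cons(cons(e, e), a)))   [R1 at 2.2.1.1]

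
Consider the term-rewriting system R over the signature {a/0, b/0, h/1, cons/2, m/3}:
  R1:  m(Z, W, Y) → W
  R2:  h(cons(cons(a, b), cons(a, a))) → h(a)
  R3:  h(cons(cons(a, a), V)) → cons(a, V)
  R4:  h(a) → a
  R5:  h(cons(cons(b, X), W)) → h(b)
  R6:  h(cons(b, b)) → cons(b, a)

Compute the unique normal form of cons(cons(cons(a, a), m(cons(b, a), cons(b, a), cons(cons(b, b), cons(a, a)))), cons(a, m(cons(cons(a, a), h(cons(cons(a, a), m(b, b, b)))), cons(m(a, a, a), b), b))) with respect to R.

1. cons(cons(cons(a, a), m(cons(b, a), cons(b, a), cons(cons(b, b), cons(a, a)))), cons(a, m(cons(cons(a, a), h(cons(cons(a, a), m(b, b, b)))), cons(m(a, a, a), b), b)))  →  cons(cons(cons(a, a), cons(b, a)), cons(a, m(cons(cons(a, a), h(cons(cons(a, a), m(b, b, b)))), cons(m(a, a, a), b), b)))   [R1 at 1.2]
2. cons(cons(cons(a, a), cons(b, a)), cons(a, m(cons(cons(a, a), h(cons(cons(a, a), m(b, b, b)))), cons(m(a, a, a), b), b)))  →  cons(cons(cons(a, a), cons(b, a)), cons(a, cons(m(a, a, a), b)))   [R1 at 2.2]
3. cons(cons(cons(a, a), cons(b, a)), cons(a, cons(m(a, a, a), b)))  →  cons(cons(cons(a, a), cons(b, a)), cons(a, cons(a, b)))   [R1 at 2.2.1]

cons(cons(cons(a, a), cons(b, a)), cons(a, cons(a, b)))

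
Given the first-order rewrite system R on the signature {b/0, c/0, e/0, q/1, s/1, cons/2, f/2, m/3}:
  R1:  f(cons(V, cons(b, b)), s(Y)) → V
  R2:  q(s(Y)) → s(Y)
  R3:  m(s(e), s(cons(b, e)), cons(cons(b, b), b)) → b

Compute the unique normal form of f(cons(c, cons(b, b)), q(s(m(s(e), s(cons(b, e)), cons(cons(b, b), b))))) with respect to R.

c

1. f(cons(c, cons(b, b)), q(s(m(s(e), s(cons(b, e)), cons(cons(b, b), b)))))  →  f(cons(c, cons(b, b)), s(m(s(e), s(cons(b, e)), cons(cons(b, b), b))))   [R2 at 2]
2. f(cons(c, cons(b, b)), s(m(s(e), s(cons(b, e)), cons(cons(b, b), b))))  →  c   [R1 at ε]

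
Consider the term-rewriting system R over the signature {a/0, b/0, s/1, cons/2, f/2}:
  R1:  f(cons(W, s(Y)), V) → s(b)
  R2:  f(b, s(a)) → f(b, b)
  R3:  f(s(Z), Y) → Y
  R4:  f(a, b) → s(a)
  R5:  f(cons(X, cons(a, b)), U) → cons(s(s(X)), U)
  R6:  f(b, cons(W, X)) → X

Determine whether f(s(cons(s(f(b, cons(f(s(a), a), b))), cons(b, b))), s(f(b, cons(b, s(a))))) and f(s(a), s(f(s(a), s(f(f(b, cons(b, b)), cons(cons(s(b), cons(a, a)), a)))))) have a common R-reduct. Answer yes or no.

Reduce t₁ = f(s(cons(s(f(b, cons(f(s(a), a), b))), cons(b, b))), s(f(b, cons(b, s(a))))):
1. f(s(cons(s(f(b, cons(f(s(a), a), b))), cons(b, b))), s(f(b, cons(b, s(a)))))  →  s(f(b, cons(b, s(a))))   [R3 at ε]
2. s(f(b, cons(b, s(a))))  →  s(s(a))   [R6 at 1]

Reduce t₂ = f(s(a), s(f(s(a), s(f(f(b, cons(b, b)), cons(cons(s(b), cons(a, a)), a)))))):
1. f(s(a), s(f(s(a), s(f(f(b, cons(b, b)), cons(cons(s(b), cons(a, a)), a))))))  →  s(f(s(a), s(f(f(b, cons(b, b)), cons(cons(s(b), cons(a, a)), a)))))   [R3 at ε]
2. s(f(s(a), s(f(f(b, cons(b, b)), cons(cons(s(b), cons(a, a)), a)))))  →  s(s(f(f(b, cons(b, b)), cons(cons(s(b), cons(a, a)), a))))   [R3 at 1]
3. s(s(f(f(b, cons(b, b)), cons(cons(s(b), cons(a, a)), a))))  →  s(s(f(b, cons(cons(s(b), cons(a, a)), a))))   [R6 at 1.1.1]
4. s(s(f(b, cons(cons(s(b), cons(a, a)), a))))  →  s(s(a))   [R6 at 1.1]

yes — NF(t₁) = s(s(a)), NF(t₂) = s(s(a))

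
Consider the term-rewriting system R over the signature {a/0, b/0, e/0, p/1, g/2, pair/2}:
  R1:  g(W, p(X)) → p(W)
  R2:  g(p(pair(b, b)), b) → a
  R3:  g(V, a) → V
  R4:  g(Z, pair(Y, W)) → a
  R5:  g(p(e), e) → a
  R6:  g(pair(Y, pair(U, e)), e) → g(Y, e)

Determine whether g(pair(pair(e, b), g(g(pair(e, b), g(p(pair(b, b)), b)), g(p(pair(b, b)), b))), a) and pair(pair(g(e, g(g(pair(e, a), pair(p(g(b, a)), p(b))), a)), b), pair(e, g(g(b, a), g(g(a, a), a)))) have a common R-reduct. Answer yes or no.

yes — NF(t₁) = pair(pair(e, b), pair(e, b)), NF(t₂) = pair(pair(e, b), pair(e, b))

Reduce t₁ = g(pair(pair(e, b), g(g(pair(e, b), g(p(pair(b, b)), b)), g(p(pair(b, b)), b))), a):
1. g(pair(pair(e, b), g(g(pair(e, b), g(p(pair(b, b)), b)), g(p(pair(b, b)), b))), a)  →  pair(pair(e, b), g(g(pair(e, b), g(p(pair(b, b)), b)), g(p(pair(b, b)), b)))   [R3 at ε]
2. pair(pair(e, b), g(g(pair(e, b), g(p(pair(b, b)), b)), g(p(pair(b, b)), b)))  →  pair(pair(e, b), g(g(pair(e, b), a), g(p(pair(b, b)), b)))   [R2 at 2.1.2]
3. pair(pair(e, b), g(g(pair(e, b), a), g(p(pair(b, b)), b)))  →  pair(pair(e, b), g(pair(e, b), g(p(pair(b, b)), b)))   [R3 at 2.1]
4. pair(pair(e, b), g(pair(e, b), g(p(pair(b, b)), b)))  →  pair(pair(e, b), g(pair(e, b), a))   [R2 at 2.2]
5. pair(pair(e, b), g(pair(e, b), a))  →  pair(pair(e, b), pair(e, b))   [R3 at 2]

Reduce t₂ = pair(pair(g(e, g(g(pair(e, a), pair(p(g(b, a)), p(b))), a)), b), pair(e, g(g(b, a), g(g(a, a), a)))):
1. pair(pair(g(e, g(g(pair(e, a), pair(p(g(b, a)), p(b))), a)), b), pair(e, g(g(b, a), g(g(a, a), a))))  →  pair(pair(g(e, g(pair(e, a), pair(p(g(b, a)), p(b)))), b), pair(e, g(g(b, a), g(g(a, a), a))))   [R3 at 1.1.2]
2. pair(pair(g(e, g(pair(e, a), pair(p(g(b, a)), p(b)))), b), pair(e, g(g(b, a), g(g(a, a), a))))  →  pair(pair(g(e, a), b), pair(e, g(g(b, a), g(g(a, a), a))))   [R4 at 1.1.2]
3. pair(pair(g(e, a), b), pair(e, g(g(b, a), g(g(a, a), a))))  →  pair(pair(e, b), pair(e, g(g(b, a), g(g(a, a), a))))   [R3 at 1.1]
4. pair(pair(e, b), pair(e, g(g(b, a), g(g(a, a), a))))  →  pair(pair(e, b), pair(e, g(b, g(g(a, a), a))))   [R3 at 2.2.1]
5. pair(pair(e, b), pair(e, g(b, g(g(a, a), a))))  →  pair(pair(e, b), pair(e, g(b, g(a, a))))   [R3 at 2.2.2]
6. pair(pair(e, b), pair(e, g(b, g(a, a))))  →  pair(pair(e, b), pair(e, g(b, a)))   [R3 at 2.2.2]
7. pair(pair(e, b), pair(e, g(b, a)))  →  pair(pair(e, b), pair(e, b))   [R3 at 2.2]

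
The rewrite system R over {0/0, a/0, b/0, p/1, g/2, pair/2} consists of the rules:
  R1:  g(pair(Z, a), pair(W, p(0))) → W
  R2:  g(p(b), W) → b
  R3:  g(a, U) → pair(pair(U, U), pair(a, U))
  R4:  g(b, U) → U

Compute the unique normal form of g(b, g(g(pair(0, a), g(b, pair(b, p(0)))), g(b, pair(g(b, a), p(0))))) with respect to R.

pair(a, p(0))

1. g(b, g(g(pair(0, a), g(b, pair(b, p(0)))), g(b, pair(g(b, a), p(0)))))  →  g(g(pair(0, a), g(b, pair(b, p(0)))), g(b, pair(g(b, a), p(0))))   [R4 at ε]
2. g(g(pair(0, a), g(b, pair(b, p(0)))), g(b, pair(g(b, a), p(0))))  →  g(g(pair(0, a), pair(b, p(0))), g(b, pair(g(b, a), p(0))))   [R4 at 1.2]
3. g(g(pair(0, a), pair(b, p(0))), g(b, pair(g(b, a), p(0))))  →  g(b, g(b, pair(g(b, a), p(0))))   [R1 at 1]
4. g(b, g(b, pair(g(b, a), p(0))))  →  g(b, pair(g(b, a), p(0)))   [R4 at ε]
5. g(b, pair(g(b, a), p(0)))  →  pair(g(b, a), p(0))   [R4 at ε]
6. pair(g(b, a), p(0))  →  pair(a, p(0))   [R4 at 1]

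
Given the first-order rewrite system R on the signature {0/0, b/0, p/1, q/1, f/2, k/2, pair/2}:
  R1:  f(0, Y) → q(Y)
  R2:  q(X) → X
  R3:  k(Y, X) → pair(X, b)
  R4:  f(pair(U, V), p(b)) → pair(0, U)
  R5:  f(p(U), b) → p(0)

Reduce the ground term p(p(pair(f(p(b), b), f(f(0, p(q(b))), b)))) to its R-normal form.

p(p(pair(p(0), p(0))))

1. p(p(pair(f(p(b), b), f(f(0, p(q(b))), b))))  →  p(p(pair(p(0), f(f(0, p(q(b))), b))))   [R5 at 1.1.1]
2. p(p(pair(p(0), f(f(0, p(q(b))), b))))  →  p(p(pair(p(0), f(q(p(q(b))), b))))   [R1 at 1.1.2.1]
3. p(p(pair(p(0), f(q(p(q(b))), b))))  →  p(p(pair(p(0), f(p(q(b)), b))))   [R2 at 1.1.2.1]
4. p(p(pair(p(0), f(p(q(b)), b))))  →  p(p(pair(p(0), p(0))))   [R5 at 1.1.2]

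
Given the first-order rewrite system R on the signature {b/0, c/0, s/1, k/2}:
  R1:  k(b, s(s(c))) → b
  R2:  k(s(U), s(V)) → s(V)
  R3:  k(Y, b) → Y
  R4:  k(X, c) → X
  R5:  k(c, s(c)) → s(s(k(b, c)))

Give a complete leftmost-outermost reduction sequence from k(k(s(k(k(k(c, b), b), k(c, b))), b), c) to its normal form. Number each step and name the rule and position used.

1. k(k(s(k(k(k(c, b), b), k(c, b))), b), c)  →  k(s(k(k(k(c, b), b), k(c, b))), b)   [R4 at ε]
2. k(s(k(k(k(c, b), b), k(c, b))), b)  →  s(k(k(k(c, b), b), k(c, b)))   [R3 at ε]
3. s(k(k(k(c, b), b), k(c, b)))  →  s(k(k(c, b), k(c, b)))   [R3 at 1.1]
4. s(k(k(c, b), k(c, b)))  →  s(k(c, k(c, b)))   [R3 at 1.1]
5. s(k(c, k(c, b)))  →  s(k(c, c))   [R3 at 1.2]
6. s(k(c, c))  →  s(c)   [R4 at 1]

s(c)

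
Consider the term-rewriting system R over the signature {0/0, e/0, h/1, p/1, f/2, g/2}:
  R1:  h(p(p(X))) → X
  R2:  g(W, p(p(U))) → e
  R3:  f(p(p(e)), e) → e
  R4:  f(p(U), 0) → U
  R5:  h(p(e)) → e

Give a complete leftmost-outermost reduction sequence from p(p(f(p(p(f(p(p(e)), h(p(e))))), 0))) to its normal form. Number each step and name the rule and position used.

1. p(p(f(p(p(f(p(p(e)), h(p(e))))), 0)))  →  p(p(p(f(p(p(e)), h(p(e))))))   [R4 at 1.1]
2. p(p(p(f(p(p(e)), h(p(e))))))  →  p(p(p(f(p(p(e)), e))))   [R5 at 1.1.1.2]
3. p(p(p(f(p(p(e)), e))))  →  p(p(p(e)))   [R3 at 1.1.1]

p(p(p(e)))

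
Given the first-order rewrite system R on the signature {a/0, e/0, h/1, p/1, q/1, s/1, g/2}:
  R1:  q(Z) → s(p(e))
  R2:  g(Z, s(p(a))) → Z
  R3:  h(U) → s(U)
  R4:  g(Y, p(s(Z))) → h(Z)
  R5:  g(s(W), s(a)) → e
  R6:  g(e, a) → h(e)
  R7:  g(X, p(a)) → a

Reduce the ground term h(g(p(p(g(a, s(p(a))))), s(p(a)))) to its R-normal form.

1. h(g(p(p(g(a, s(p(a))))), s(p(a))))  →  s(g(p(p(g(a, s(p(a))))), s(p(a))))   [R3 at ε]
2. s(g(p(p(g(a, s(p(a))))), s(p(a))))  →  s(p(p(g(a, s(p(a))))))   [R2 at 1]
3. s(p(p(g(a, s(p(a))))))  →  s(p(p(a)))   [R2 at 1.1.1]

s(p(p(a)))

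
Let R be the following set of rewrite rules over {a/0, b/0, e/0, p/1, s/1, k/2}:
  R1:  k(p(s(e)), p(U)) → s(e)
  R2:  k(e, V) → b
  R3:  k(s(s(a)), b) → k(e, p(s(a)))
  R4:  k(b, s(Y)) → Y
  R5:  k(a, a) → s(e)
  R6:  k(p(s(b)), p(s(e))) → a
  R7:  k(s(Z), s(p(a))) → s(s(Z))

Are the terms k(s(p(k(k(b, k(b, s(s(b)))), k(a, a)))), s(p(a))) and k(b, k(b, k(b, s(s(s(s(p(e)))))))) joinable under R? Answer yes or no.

no — NF(t₁) = s(s(p(e))), NF(t₂) = s(p(e))

Reduce t₁ = k(s(p(k(k(b, k(b, s(s(b)))), k(a, a)))), s(p(a))):
1. k(s(p(k(k(b, k(b, s(s(b)))), k(a, a)))), s(p(a)))  →  s(s(p(k(k(b, k(b, s(s(b)))), k(a, a)))))   [R7 at ε]
2. s(s(p(k(k(b, k(b, s(s(b)))), k(a, a)))))  →  s(s(p(k(k(b, s(b)), k(a, a)))))   [R4 at 1.1.1.1.2]
3. s(s(p(k(k(b, s(b)), k(a, a)))))  →  s(s(p(k(b, k(a, a)))))   [R4 at 1.1.1.1]
4. s(s(p(k(b, k(a, a)))))  →  s(s(p(k(b, s(e)))))   [R5 at 1.1.1.2]
5. s(s(p(k(b, s(e)))))  →  s(s(p(e)))   [R4 at 1.1.1]

Reduce t₂ = k(b, k(b, k(b, s(s(s(s(p(e)))))))):
1. k(b, k(b, k(b, s(s(s(s(p(e))))))))  →  k(b, k(b, s(s(s(p(e))))))   [R4 at 2.2]
2. k(b, k(b, s(s(s(p(e))))))  →  k(b, s(s(p(e))))   [R4 at 2]
3. k(b, s(s(p(e))))  →  s(p(e))   [R4 at ε]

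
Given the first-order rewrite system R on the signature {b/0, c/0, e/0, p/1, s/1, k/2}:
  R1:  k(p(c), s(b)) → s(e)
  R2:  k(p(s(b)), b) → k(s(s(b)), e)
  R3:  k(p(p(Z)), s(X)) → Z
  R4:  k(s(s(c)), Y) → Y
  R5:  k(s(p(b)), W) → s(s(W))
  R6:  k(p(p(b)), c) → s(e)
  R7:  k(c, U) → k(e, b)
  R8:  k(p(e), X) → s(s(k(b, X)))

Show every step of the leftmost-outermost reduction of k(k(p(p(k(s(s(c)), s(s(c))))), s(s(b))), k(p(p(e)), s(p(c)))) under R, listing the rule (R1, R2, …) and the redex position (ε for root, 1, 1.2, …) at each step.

e

1. k(k(p(p(k(s(s(c)), s(s(c))))), s(s(b))), k(p(p(e)), s(p(c))))  →  k(k(s(s(c)), s(s(c))), k(p(p(e)), s(p(c))))   [R3 at 1]
2. k(k(s(s(c)), s(s(c))), k(p(p(e)), s(p(c))))  →  k(s(s(c)), k(p(p(e)), s(p(c))))   [R4 at 1]
3. k(s(s(c)), k(p(p(e)), s(p(c))))  →  k(p(p(e)), s(p(c)))   [R4 at ε]
4. k(p(p(e)), s(p(c)))  →  e   [R3 at ε]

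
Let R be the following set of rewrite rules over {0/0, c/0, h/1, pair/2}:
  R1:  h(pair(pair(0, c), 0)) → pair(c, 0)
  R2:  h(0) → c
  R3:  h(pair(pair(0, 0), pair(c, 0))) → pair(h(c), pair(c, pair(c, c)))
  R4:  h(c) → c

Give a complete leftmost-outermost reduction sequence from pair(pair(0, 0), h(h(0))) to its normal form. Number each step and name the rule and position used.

pair(pair(0, 0), c)

1. pair(pair(0, 0), h(h(0)))  →  pair(pair(0, 0), h(c))   [R2 at 2.1]
2. pair(pair(0, 0), h(c))  →  pair(pair(0, 0), c)   [R4 at 2]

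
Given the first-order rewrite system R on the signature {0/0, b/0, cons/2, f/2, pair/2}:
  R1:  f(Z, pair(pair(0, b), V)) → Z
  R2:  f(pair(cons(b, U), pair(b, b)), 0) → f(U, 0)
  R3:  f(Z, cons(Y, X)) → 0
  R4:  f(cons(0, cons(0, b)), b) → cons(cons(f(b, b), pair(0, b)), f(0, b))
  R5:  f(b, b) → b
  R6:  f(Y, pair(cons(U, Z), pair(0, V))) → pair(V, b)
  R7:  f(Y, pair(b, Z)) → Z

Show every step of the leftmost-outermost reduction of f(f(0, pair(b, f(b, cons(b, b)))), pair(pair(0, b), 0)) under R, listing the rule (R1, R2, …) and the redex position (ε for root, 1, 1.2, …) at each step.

0

1. f(f(0, pair(b, f(b, cons(b, b)))), pair(pair(0, b), 0))  →  f(0, pair(b, f(b, cons(b, b))))   [R1 at ε]
2. f(0, pair(b, f(b, cons(b, b))))  →  f(b, cons(b, b))   [R7 at ε]
3. f(b, cons(b, b))  →  0   [R3 at ε]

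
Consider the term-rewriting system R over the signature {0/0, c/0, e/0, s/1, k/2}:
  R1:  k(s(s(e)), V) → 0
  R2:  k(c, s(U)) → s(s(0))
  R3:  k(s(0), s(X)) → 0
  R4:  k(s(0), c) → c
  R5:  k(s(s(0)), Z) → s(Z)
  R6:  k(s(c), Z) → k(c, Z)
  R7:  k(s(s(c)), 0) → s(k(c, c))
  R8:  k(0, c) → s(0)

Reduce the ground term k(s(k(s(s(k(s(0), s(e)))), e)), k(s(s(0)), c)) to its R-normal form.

1. k(s(k(s(s(k(s(0), s(e)))), e)), k(s(s(0)), c))  →  k(s(k(s(s(0)), e)), k(s(s(0)), c))   [R3 at 1.1.1.1.1]
2. k(s(k(s(s(0)), e)), k(s(s(0)), c))  →  k(s(s(e)), k(s(s(0)), c))   [R5 at 1.1]
3. k(s(s(e)), k(s(s(0)), c))  →  0   [R1 at ε]

0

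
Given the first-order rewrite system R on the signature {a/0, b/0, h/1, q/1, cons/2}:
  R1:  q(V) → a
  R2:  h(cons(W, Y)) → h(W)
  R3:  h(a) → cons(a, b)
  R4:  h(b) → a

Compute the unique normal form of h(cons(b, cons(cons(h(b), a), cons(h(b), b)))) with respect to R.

a

1. h(cons(b, cons(cons(h(b), a), cons(h(b), b))))  →  h(b)   [R2 at ε]
2. h(b)  →  a   [R4 at ε]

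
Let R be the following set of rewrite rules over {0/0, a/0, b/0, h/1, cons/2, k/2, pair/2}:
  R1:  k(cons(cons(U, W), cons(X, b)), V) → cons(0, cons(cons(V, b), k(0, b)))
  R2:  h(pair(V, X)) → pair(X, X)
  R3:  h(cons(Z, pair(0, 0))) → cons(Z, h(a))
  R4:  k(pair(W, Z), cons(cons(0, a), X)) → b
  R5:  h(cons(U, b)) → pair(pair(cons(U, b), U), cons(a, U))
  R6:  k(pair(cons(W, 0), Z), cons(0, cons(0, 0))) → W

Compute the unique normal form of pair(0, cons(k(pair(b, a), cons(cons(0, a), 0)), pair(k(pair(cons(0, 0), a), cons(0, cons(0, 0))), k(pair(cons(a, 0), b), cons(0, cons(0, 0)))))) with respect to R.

1. pair(0, cons(k(pair(b, a), cons(cons(0, a), 0)), pair(k(pair(cons(0, 0), a), cons(0, cons(0, 0))), k(pair(cons(a, 0), b), cons(0, cons(0, 0))))))  →  pair(0, cons(b, pair(k(pair(cons(0, 0), a), cons(0, cons(0, 0))), k(pair(cons(a, 0), b), cons(0, cons(0, 0))))))   [R4 at 2.1]
2. pair(0, cons(b, pair(k(pair(cons(0, 0), a), cons(0, cons(0, 0))), k(pair(cons(a, 0), b), cons(0, cons(0, 0))))))  →  pair(0, cons(b, pair(0, k(pair(cons(a, 0), b), cons(0, cons(0, 0))))))   [R6 at 2.2.1]
3. pair(0, cons(b, pair(0, k(pair(cons(a, 0), b), cons(0, cons(0, 0))))))  →  pair(0, cons(b, pair(0, a)))   [R6 at 2.2.2]

pair(0, cons(b, pair(0, a)))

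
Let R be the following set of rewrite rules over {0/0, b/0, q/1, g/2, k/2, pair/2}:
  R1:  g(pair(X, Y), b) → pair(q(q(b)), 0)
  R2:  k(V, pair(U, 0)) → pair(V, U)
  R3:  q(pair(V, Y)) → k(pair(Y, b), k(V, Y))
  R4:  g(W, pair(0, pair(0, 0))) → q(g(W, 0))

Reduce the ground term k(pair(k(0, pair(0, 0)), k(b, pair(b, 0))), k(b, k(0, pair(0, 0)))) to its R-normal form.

pair(pair(pair(0, 0), pair(b, b)), b)

1. k(pair(k(0, pair(0, 0)), k(b, pair(b, 0))), k(b, k(0, pair(0, 0))))  →  k(pair(pair(0, 0), k(b, pair(b, 0))), k(b, k(0, pair(0, 0))))   [R2 at 1.1]
2. k(pair(pair(0, 0), k(b, pair(b, 0))), k(b, k(0, pair(0, 0))))  →  k(pair(pair(0, 0), pair(b, b)), k(b, k(0, pair(0, 0))))   [R2 at 1.2]
3. k(pair(pair(0, 0), pair(b, b)), k(b, k(0, pair(0, 0))))  →  k(pair(pair(0, 0), pair(b, b)), k(b, pair(0, 0)))   [R2 at 2.2]
4. k(pair(pair(0, 0), pair(b, b)), k(b, pair(0, 0)))  →  k(pair(pair(0, 0), pair(b, b)), pair(b, 0))   [R2 at 2]
5. k(pair(pair(0, 0), pair(b, b)), pair(b, 0))  →  pair(pair(pair(0, 0), pair(b, b)), b)   [R2 at ε]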